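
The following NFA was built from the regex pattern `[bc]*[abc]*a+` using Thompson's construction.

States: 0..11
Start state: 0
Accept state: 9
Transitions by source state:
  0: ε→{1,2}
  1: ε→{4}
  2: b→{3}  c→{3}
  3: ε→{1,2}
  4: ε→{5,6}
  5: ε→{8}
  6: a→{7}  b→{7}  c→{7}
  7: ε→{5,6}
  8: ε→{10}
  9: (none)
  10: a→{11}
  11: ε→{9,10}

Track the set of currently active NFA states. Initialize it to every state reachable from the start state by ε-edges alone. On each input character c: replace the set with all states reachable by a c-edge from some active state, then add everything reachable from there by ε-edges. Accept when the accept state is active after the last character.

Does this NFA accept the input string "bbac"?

Answer: REJECT

Derivation:
start: ε-closure({0}) = {0,1,2,4,5,6,8,10}
'b' @ 1: {1,2,3,4,5,6,7,8,10}
'b' @ 2: {1,2,3,4,5,6,7,8,10}
'a' @ 3: {5,6,7,8,9,10,11}  [accepting]
'c' @ 4: {5,6,7,8,10}
end set {5,6,7,8,10} — state 9 not in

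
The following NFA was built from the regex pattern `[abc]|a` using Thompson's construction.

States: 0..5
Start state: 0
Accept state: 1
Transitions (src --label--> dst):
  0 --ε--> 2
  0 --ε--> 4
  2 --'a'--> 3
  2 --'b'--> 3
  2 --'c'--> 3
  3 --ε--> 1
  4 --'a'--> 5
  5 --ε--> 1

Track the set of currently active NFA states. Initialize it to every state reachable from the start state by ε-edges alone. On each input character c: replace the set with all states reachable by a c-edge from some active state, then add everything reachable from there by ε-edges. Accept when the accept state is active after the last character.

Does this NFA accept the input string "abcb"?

Answer: REJECT

Derivation:
S₀ = ε-closure({0}) = {0,2,4}
'a' @ 1: {1,3,5}  [accepting]
'b' @ 2: {}  — dead — no transitions
rest 'cb' ignored (set empty)
end set {} — state 1 not in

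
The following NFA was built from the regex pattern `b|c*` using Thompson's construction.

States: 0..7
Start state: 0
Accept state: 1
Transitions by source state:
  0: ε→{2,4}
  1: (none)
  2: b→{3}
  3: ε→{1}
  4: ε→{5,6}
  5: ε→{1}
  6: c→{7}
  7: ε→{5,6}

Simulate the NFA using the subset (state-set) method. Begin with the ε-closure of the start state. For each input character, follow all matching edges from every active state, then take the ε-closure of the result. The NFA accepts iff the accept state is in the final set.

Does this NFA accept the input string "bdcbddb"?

S₀ = ε-closure({0}) = {0,1,2,4,5,6}
'b' @ 1: {1,3}  ✓accept
'd' @ 2: {}  — state set empty
rest 'cbddb' ignored (set empty)
final: {}; accept 1 not in set

Answer: REJECT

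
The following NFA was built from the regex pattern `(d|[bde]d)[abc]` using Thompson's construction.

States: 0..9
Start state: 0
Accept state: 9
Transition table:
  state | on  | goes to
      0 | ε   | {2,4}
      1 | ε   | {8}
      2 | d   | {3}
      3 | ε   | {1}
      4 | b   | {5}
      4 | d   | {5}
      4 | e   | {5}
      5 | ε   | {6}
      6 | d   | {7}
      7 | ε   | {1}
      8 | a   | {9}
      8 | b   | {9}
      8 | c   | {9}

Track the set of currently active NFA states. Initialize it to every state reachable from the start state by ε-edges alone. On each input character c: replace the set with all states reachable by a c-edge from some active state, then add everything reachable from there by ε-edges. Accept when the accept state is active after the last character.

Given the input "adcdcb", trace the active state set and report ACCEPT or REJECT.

Answer: REJECT

Steps:
start: ε-closure({0}) = {0,2,4}
'a' @ 1: {}  — state set empty
rest 'dcdcb' ignored (set empty)
final: {}; accept 9 not in set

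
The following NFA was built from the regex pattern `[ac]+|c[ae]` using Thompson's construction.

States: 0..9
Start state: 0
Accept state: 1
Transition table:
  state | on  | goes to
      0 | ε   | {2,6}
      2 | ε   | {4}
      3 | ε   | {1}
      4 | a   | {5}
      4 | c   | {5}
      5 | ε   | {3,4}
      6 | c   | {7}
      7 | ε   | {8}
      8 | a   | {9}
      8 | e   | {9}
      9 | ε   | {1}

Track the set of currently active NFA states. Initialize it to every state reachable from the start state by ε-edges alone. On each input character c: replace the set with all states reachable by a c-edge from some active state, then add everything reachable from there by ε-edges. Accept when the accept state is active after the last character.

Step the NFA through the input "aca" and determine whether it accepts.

start: ε-closure({0}) = {0,2,4,6}
'a' @ 1: {1,3,4,5}  [accepting]
'c' @ 2: {1,3,4,5}  [accepting]
'a' @ 3: {1,3,4,5}  [accepting]
after full input: {1,3,4,5}  (accept=1 in)

Answer: ACCEPT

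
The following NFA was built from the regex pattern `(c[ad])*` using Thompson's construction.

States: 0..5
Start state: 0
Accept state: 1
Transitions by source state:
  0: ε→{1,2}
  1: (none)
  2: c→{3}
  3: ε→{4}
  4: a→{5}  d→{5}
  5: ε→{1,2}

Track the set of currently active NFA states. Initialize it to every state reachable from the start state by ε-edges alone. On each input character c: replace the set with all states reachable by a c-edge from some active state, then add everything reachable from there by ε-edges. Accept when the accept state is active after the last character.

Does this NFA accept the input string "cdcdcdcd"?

initial (ε-close {0}): {0,1,2}
'c' @ 1: {3,4}
'd' @ 2: {1,2,5}  ✓accept
'c' @ 3: {3,4}
'd' @ 4: {1,2,5}  ✓accept
'c' @ 5: {3,4}
'd' @ 6: {1,2,5}  ✓accept
'c' @ 7: {3,4}
'd' @ 8: {1,2,5}  ✓accept
after full input: {1,2,5}  (accept=1 in)

Answer: ACCEPT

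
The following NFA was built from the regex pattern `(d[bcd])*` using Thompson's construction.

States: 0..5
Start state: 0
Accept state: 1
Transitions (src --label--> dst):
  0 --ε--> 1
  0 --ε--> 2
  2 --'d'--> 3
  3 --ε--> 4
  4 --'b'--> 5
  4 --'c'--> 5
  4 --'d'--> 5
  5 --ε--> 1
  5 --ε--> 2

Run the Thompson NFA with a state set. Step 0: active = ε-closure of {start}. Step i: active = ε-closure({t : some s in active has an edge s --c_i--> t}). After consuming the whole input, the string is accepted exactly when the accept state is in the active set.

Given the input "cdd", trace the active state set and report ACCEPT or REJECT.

initial (ε-close {0}): {0,1,2}
'c' @ 1: {}  — state set empty
rest 'dd' ignored (set empty)
after full input: {}  (accept=1 not in)

Answer: REJECT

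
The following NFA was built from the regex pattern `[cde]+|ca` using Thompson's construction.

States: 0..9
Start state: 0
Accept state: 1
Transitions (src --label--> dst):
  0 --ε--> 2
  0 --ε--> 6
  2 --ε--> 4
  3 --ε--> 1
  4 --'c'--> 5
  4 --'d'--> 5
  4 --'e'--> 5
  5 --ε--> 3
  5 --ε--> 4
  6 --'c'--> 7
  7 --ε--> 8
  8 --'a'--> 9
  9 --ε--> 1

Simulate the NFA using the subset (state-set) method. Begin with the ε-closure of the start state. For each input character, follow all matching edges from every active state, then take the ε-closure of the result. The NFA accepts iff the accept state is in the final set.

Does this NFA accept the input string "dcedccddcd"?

Answer: ACCEPT

Derivation:
start: ε-closure({0}) = {0,2,4,6}
'd' @ 1: {1,3,4,5}  [accepting]
'c' @ 2: {1,3,4,5}  [accepting]
'e' @ 3: {1,3,4,5}  [accepting]
'd' @ 4: {1,3,4,5}  [accepting]
'c' @ 5: {1,3,4,5}  [accepting]
'c' @ 6: {1,3,4,5}  [accepting]
'd' @ 7: {1,3,4,5}  [accepting]
'd' @ 8: {1,3,4,5}  [accepting]
'c' @ 9: {1,3,4,5}  [accepting]
'd' @ 10: {1,3,4,5}  [accepting]
final: {1,3,4,5}; accept 1 in set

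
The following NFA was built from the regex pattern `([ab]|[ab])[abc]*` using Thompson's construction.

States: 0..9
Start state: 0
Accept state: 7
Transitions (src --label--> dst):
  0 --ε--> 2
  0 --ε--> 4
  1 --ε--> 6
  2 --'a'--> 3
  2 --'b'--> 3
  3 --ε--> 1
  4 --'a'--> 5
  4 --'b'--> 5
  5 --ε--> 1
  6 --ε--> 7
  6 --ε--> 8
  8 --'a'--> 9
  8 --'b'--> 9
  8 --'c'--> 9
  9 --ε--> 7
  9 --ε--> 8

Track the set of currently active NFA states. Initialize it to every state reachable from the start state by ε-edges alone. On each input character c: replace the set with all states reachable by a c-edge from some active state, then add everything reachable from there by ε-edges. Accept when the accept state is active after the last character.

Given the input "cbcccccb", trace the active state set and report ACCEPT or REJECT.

initial (ε-close {0}): {0,2,4}
'c' @ 1: {}  — dead — no transitions
rest 'bcccccb' ignored (set empty)
end set {} — state 7 not in

Answer: REJECT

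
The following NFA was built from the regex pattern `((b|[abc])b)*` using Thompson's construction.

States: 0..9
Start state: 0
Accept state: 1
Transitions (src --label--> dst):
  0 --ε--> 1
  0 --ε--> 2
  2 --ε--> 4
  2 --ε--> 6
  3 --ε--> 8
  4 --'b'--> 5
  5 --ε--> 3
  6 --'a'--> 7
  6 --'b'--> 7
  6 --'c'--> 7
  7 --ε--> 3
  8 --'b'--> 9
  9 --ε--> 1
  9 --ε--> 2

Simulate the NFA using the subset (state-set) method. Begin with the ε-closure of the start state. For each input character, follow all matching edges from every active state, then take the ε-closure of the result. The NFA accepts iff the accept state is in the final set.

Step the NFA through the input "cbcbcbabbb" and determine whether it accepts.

S₀ = ε-closure({0}) = {0,1,2,4,6}
'c' @ 1: {3,7,8}
'b' @ 2: {1,2,4,6,9}  (accept∈set)
'c' @ 3: {3,7,8}
'b' @ 4: {1,2,4,6,9}  (accept∈set)
'c' @ 5: {3,7,8}
'b' @ 6: {1,2,4,6,9}  (accept∈set)
'a' @ 7: {3,7,8}
'b' @ 8: {1,2,4,6,9}  (accept∈set)
'b' @ 9: {3,5,7,8}
'b' @ 10: {1,2,4,6,9}  (accept∈set)
after full input: {1,2,4,6,9}  (accept=1 in)

Answer: ACCEPT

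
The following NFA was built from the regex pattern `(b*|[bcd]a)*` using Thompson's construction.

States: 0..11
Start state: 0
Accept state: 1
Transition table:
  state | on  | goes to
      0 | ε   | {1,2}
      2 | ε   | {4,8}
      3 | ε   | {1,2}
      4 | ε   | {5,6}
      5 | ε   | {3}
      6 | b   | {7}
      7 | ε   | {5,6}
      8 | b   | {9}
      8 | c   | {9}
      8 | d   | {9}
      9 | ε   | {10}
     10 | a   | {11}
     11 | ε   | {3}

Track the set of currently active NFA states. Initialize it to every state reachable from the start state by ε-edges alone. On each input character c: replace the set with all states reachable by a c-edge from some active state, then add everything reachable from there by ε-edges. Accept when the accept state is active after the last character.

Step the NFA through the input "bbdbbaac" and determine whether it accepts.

Answer: REJECT

Steps:
S₀ = ε-closure({0}) = {0,1,2,3,4,5,6,8}
'b' @ 1: {1,2,3,4,5,6,7,8,9,10}  [accepting]
'b' @ 2: {1,2,3,4,5,6,7,8,9,10}  [accepting]
'd' @ 3: {9,10}
'b' @ 4: {}  — no active states
rest 'baac' ignored (set empty)
final: {}; accept 1 not in set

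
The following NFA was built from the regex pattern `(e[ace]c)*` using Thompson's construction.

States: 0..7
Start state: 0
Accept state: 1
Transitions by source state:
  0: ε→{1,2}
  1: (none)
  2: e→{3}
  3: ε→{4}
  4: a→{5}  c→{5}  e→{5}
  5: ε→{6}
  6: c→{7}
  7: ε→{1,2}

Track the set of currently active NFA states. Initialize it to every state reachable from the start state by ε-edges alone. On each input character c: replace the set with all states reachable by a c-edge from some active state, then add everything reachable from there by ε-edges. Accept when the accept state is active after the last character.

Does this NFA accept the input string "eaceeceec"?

Answer: ACCEPT

Steps:
start: ε-closure({0}) = {0,1,2}
'e' @ 1: {3,4}
'a' @ 2: {5,6}
'c' @ 3: {1,2,7}  [accepting]
'e' @ 4: {3,4}
'e' @ 5: {5,6}
'c' @ 6: {1,2,7}  [accepting]
'e' @ 7: {3,4}
'e' @ 8: {5,6}
'c' @ 9: {1,2,7}  [accepting]
after full input: {1,2,7}  (accept=1 in)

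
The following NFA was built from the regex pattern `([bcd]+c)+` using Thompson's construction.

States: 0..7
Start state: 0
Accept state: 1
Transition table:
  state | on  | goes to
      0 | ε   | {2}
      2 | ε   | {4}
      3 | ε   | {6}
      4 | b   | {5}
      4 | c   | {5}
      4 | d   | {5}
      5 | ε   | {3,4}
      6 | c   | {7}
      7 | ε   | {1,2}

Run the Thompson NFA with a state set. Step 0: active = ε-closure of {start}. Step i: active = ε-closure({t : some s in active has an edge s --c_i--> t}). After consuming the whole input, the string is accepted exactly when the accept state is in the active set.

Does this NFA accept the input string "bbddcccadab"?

start: ε-closure({0}) = {0,2,4}
'b' @ 1: {3,4,5,6}
'b' @ 2: {3,4,5,6}
'd' @ 3: {3,4,5,6}
'd' @ 4: {3,4,5,6}
'c' @ 5: {1,2,3,4,5,6,7}  (accept∈set)
'c' @ 6: {1,2,3,4,5,6,7}  (accept∈set)
'c' @ 7: {1,2,3,4,5,6,7}  (accept∈set)
'a' @ 8: {}  — no active states
rest 'dab' ignored (set empty)
final: {}; accept 1 not in set

Answer: REJECT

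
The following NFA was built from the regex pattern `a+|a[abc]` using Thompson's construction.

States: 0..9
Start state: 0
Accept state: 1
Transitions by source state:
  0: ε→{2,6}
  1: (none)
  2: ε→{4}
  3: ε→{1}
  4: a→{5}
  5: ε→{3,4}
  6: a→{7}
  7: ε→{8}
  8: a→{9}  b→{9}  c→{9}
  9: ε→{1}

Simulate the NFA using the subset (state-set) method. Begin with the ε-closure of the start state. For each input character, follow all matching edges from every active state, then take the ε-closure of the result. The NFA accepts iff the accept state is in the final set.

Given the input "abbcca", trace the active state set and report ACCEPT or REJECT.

Answer: REJECT

Trace:
S₀ = ε-closure({0}) = {0,2,4,6}
'a' @ 1: {1,3,4,5,7,8}  (accept∈set)
'b' @ 2: {1,9}  (accept∈set)
'b' @ 3: {}  — dead — no transitions
rest 'cca' ignored (set empty)
after full input: {}  (accept=1 not in)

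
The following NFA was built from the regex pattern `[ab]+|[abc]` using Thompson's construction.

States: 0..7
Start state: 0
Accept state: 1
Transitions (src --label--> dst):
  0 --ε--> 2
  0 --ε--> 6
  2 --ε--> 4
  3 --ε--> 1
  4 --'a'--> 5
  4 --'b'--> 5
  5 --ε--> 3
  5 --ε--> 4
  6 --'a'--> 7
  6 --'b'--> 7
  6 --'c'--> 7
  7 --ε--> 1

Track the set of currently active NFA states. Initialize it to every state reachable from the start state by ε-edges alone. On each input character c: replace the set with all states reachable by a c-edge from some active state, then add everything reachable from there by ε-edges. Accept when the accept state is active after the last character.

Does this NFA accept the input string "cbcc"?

Answer: REJECT

Trace:
start: ε-closure({0}) = {0,2,4,6}
'c' @ 1: {1,7}  ✓accept
'b' @ 2: {}  — dead — no transitions
rest 'cc' ignored (set empty)
end set {} — state 1 not in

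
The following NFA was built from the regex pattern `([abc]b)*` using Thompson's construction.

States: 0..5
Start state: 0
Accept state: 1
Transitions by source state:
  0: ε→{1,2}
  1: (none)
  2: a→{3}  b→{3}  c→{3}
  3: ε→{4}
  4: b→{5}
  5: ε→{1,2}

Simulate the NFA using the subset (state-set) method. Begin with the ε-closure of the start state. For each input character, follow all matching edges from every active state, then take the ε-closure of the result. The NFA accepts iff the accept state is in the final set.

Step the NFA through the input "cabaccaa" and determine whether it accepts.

Answer: REJECT

Steps:
initial (ε-close {0}): {0,1,2}
'c' @ 1: {3,4}
'a' @ 2: {}  — no active states
rest 'baccaa' ignored (set empty)
end set {} — state 1 not in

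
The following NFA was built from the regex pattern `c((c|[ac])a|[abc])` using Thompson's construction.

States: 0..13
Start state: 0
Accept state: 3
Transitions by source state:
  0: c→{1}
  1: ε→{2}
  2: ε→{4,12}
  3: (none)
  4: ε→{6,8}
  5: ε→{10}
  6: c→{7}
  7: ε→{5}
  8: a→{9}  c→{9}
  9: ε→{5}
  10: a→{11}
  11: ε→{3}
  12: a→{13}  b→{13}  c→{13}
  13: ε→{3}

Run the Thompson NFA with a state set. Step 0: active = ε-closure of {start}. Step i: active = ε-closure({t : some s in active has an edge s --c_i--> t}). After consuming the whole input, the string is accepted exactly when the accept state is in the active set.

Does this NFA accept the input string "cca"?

S₀ = ε-closure({0}) = {0}
'c' @ 1: {1,2,4,6,8,12}
'c' @ 2: {3,5,7,9,10,13}  [accepting]
'a' @ 3: {3,11}  [accepting]
final: {3,11}; accept 3 in set

Answer: ACCEPT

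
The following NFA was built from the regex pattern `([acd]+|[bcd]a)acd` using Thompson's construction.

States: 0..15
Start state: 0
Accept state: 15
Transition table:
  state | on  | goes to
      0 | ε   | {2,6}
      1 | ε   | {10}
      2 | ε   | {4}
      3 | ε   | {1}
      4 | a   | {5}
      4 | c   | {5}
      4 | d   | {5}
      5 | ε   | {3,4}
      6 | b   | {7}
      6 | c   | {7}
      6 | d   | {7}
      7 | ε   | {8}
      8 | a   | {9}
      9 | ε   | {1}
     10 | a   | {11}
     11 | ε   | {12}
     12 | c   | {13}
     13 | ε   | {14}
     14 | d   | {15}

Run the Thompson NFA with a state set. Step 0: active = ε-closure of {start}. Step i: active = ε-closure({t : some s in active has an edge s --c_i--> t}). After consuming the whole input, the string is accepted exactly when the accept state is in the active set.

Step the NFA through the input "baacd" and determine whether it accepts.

S₀ = ε-closure({0}) = {0,2,4,6}
'b' @ 1: {7,8}
'a' @ 2: {1,9,10}
'a' @ 3: {11,12}
'c' @ 4: {13,14}
'd' @ 5: {15}  [accepting]
final: {15}; accept 15 in set

Answer: ACCEPT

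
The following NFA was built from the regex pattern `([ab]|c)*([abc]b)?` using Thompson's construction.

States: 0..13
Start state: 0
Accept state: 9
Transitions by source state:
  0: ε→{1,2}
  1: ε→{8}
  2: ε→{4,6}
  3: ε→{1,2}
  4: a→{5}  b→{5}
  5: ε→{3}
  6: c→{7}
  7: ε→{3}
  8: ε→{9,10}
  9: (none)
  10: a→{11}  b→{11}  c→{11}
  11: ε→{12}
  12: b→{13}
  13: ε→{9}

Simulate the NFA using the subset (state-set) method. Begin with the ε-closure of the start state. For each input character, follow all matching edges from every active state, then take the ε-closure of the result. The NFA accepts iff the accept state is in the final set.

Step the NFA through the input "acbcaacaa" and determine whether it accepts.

Answer: ACCEPT

Steps:
initial (ε-close {0}): {0,1,2,4,6,8,9,10}
'a' @ 1: {1,2,3,4,5,6,8,9,10,11,12}  (accept∈set)
'c' @ 2: {1,2,3,4,6,7,8,9,10,11,12}  (accept∈set)
'b' @ 3: {1,2,3,4,5,6,8,9,10,11,12,13}  (accept∈set)
'c' @ 4: {1,2,3,4,6,7,8,9,10,11,12}  (accept∈set)
'a' @ 5: {1,2,3,4,5,6,8,9,10,11,12}  (accept∈set)
'a' @ 6: {1,2,3,4,5,6,8,9,10,11,12}  (accept∈set)
'c' @ 7: {1,2,3,4,6,7,8,9,10,11,12}  (accept∈set)
'a' @ 8: {1,2,3,4,5,6,8,9,10,11,12}  (accept∈set)
'a' @ 9: {1,2,3,4,5,6,8,9,10,11,12}  (accept∈set)
after full input: {1,2,3,4,5,6,8,9,10,11,12}  (accept=9 in)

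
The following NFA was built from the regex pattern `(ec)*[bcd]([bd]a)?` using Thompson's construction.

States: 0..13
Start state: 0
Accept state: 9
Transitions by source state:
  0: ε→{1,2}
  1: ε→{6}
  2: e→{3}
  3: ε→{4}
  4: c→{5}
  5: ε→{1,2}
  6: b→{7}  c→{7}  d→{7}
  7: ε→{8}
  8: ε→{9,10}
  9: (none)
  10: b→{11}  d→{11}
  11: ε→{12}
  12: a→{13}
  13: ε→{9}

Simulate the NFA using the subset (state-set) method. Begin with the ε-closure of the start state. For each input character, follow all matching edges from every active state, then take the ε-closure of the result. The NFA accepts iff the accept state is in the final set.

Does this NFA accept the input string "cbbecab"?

Answer: REJECT

Trace:
start: ε-closure({0}) = {0,1,2,6}
'c' @ 1: {7,8,9,10}  (accept∈set)
'b' @ 2: {11,12}
'b' @ 3: {}  — no active states
rest 'ecab' ignored (set empty)
after full input: {}  (accept=9 not in)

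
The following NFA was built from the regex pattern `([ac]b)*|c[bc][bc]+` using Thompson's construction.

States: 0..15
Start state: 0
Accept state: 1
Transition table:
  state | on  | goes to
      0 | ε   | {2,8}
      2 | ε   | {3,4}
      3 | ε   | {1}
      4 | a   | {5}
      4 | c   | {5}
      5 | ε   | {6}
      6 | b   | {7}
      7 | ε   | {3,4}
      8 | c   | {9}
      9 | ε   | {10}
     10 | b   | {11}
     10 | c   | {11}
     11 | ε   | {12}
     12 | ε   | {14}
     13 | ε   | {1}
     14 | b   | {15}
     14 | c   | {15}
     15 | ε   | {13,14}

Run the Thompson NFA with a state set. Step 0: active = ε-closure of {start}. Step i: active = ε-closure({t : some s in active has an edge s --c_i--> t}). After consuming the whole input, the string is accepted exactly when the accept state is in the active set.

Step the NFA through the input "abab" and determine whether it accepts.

Answer: ACCEPT

Steps:
S₀ = ε-closure({0}) = {0,1,2,3,4,8}
'a' @ 1: {5,6}
'b' @ 2: {1,3,4,7}  ✓accept
'a' @ 3: {5,6}
'b' @ 4: {1,3,4,7}  ✓accept
after full input: {1,3,4,7}  (accept=1 in)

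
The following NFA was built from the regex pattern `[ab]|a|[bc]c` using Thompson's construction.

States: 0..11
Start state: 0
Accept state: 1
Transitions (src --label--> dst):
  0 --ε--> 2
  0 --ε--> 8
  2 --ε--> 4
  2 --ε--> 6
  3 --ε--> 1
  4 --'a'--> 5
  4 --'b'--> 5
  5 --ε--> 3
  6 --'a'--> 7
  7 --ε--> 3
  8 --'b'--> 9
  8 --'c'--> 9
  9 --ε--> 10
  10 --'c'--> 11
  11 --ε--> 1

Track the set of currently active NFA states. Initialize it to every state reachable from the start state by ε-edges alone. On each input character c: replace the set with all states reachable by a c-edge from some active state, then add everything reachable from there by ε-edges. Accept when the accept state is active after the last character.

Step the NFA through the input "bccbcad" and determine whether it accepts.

Answer: REJECT

Trace:
S₀ = ε-closure({0}) = {0,2,4,6,8}
'b' @ 1: {1,3,5,9,10}  ✓accept
'c' @ 2: {1,11}  ✓accept
'c' @ 3: {}  — state set empty
rest 'bcad' ignored (set empty)
final: {}; accept 1 not in set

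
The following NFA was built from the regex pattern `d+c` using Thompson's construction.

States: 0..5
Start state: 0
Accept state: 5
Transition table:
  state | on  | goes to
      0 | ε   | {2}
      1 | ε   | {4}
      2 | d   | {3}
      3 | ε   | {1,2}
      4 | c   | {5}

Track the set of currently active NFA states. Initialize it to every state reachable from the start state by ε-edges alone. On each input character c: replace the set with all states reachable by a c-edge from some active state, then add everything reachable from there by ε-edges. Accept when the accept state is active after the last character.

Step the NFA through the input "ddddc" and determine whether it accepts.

Answer: ACCEPT

Trace:
S₀ = ε-closure({0}) = {0,2}
'd' @ 1: {1,2,3,4}
'd' @ 2: {1,2,3,4}
'd' @ 3: {1,2,3,4}
'd' @ 4: {1,2,3,4}
'c' @ 5: {5}  (accept∈set)
end set {5} — state 5 in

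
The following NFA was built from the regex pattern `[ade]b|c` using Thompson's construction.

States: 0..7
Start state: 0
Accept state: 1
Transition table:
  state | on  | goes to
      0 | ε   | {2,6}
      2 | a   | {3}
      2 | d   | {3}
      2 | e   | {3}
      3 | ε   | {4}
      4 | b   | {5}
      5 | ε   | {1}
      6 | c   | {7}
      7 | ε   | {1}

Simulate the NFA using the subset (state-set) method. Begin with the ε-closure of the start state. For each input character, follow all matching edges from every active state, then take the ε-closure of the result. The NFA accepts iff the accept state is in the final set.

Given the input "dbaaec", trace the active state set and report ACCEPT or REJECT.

start: ε-closure({0}) = {0,2,6}
'd' @ 1: {3,4}
'b' @ 2: {1,5}  ✓accept
'a' @ 3: {}  — dead — no transitions
rest 'aec' ignored (set empty)
final: {}; accept 1 not in set

Answer: REJECT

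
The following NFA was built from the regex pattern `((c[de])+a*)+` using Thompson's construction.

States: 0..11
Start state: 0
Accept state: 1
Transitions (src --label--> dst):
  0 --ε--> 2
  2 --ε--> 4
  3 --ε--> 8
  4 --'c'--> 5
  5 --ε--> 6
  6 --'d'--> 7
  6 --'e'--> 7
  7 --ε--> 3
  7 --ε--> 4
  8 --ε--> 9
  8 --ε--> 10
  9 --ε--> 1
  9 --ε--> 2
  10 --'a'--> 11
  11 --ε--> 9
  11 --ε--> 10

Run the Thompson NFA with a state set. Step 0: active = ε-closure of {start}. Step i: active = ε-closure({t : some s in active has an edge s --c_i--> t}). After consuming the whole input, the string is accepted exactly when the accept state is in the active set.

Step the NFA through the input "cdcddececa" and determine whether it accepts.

Answer: REJECT

Trace:
S₀ = ε-closure({0}) = {0,2,4}
'c' @ 1: {5,6}
'd' @ 2: {1,2,3,4,7,8,9,10}  (accept∈set)
'c' @ 3: {5,6}
'd' @ 4: {1,2,3,4,7,8,9,10}  (accept∈set)
'd' @ 5: {}  — state set empty
rest 'ececa' ignored (set empty)
final: {}; accept 1 not in set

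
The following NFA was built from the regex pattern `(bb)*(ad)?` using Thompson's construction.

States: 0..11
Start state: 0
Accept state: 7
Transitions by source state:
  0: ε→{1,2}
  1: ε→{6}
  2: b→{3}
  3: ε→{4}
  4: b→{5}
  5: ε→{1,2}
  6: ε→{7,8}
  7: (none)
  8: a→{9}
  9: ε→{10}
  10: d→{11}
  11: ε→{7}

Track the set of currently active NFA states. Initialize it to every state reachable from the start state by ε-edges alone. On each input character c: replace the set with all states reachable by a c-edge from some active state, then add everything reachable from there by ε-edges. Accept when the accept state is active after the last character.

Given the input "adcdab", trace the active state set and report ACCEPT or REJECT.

initial (ε-close {0}): {0,1,2,6,7,8}
'a' @ 1: {9,10}
'd' @ 2: {7,11}  ✓accept
'c' @ 3: {}  — state set empty
rest 'dab' ignored (set empty)
end set {} — state 7 not in

Answer: REJECT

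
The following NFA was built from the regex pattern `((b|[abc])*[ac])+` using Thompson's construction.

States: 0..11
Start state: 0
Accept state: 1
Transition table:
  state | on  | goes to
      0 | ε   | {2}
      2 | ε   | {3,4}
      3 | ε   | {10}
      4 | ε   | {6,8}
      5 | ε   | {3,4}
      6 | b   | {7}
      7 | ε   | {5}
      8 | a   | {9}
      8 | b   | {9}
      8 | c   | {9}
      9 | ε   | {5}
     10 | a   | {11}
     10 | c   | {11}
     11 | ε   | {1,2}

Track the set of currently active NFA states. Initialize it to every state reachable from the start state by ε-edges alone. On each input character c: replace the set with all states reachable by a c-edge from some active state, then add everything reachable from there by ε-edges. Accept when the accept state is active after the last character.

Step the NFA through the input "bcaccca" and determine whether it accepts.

start: ε-closure({0}) = {0,2,3,4,6,8,10}
'b' @ 1: {3,4,5,6,7,8,9,10}
'c' @ 2: {1,2,3,4,5,6,8,9,10,11}  (accept∈set)
'a' @ 3: {1,2,3,4,5,6,8,9,10,11}  (accept∈set)
'c' @ 4: {1,2,3,4,5,6,8,9,10,11}  (accept∈set)
'c' @ 5: {1,2,3,4,5,6,8,9,10,11}  (accept∈set)
'c' @ 6: {1,2,3,4,5,6,8,9,10,11}  (accept∈set)
'a' @ 7: {1,2,3,4,5,6,8,9,10,11}  (accept∈set)
final: {1,2,3,4,5,6,8,9,10,11}; accept 1 in set

Answer: ACCEPT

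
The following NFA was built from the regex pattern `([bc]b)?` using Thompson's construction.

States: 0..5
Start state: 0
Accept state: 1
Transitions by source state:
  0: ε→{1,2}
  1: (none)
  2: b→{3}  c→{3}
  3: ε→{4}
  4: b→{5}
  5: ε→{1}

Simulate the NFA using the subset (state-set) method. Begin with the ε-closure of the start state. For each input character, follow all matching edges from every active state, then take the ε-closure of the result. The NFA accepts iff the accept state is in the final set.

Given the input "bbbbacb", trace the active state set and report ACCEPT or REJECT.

Answer: REJECT

Steps:
start: ε-closure({0}) = {0,1,2}
'b' @ 1: {3,4}
'b' @ 2: {1,5}  [accepting]
'b' @ 3: {}  — dead — no transitions
rest 'bacb' ignored (set empty)
end set {} — state 1 not in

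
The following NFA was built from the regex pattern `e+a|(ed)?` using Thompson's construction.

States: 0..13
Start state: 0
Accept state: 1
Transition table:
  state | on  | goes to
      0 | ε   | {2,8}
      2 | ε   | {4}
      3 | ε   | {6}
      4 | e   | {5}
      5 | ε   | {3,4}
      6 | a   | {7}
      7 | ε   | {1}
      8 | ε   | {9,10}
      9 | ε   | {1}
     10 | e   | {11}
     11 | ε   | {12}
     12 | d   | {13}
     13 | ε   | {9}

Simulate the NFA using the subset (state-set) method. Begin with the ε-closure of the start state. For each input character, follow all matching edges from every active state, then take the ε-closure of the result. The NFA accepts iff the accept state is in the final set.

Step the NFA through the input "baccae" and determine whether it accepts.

start: ε-closure({0}) = {0,1,2,4,8,9,10}
'b' @ 1: {}  — state set empty
rest 'accae' ignored (set empty)
end set {} — state 1 not in

Answer: REJECT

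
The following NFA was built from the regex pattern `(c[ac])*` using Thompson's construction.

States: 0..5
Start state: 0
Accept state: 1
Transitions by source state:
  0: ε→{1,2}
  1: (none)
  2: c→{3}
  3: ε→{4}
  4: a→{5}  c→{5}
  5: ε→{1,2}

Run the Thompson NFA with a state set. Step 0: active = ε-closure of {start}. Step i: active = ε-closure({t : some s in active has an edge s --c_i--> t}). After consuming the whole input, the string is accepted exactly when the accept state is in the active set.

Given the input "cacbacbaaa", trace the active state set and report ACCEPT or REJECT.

Answer: REJECT

Steps:
start: ε-closure({0}) = {0,1,2}
'c' @ 1: {3,4}
'a' @ 2: {1,2,5}  ✓accept
'c' @ 3: {3,4}
'b' @ 4: {}  — no active states
rest 'acbaaa' ignored (set empty)
end set {} — state 1 not in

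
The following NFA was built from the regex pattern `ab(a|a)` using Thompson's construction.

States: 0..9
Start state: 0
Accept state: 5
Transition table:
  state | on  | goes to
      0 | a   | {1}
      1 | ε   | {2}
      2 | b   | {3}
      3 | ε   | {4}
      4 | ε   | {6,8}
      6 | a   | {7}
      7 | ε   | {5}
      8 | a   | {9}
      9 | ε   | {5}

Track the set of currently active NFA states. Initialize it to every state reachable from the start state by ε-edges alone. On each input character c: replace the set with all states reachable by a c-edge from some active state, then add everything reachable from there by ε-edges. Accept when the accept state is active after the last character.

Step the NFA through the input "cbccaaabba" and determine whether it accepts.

Answer: REJECT

Steps:
start: ε-closure({0}) = {0}
'c' @ 1: {}  — no active states
rest 'bccaaabba' ignored (set empty)
end set {} — state 5 not in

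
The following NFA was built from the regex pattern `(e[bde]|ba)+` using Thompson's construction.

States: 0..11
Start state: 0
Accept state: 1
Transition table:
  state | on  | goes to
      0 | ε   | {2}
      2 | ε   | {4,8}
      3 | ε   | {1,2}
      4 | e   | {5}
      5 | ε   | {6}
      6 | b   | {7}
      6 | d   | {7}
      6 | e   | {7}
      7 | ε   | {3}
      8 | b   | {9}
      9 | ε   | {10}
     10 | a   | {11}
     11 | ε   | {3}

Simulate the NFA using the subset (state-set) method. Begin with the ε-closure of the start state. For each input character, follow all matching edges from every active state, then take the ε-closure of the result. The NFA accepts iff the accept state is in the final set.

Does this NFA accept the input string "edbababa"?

Answer: ACCEPT

Steps:
S₀ = ε-closure({0}) = {0,2,4,8}
'e' @ 1: {5,6}
'd' @ 2: {1,2,3,4,7,8}  ✓accept
'b' @ 3: {9,10}
'a' @ 4: {1,2,3,4,8,11}  ✓accept
'b' @ 5: {9,10}
'a' @ 6: {1,2,3,4,8,11}  ✓accept
'b' @ 7: {9,10}
'a' @ 8: {1,2,3,4,8,11}  ✓accept
final: {1,2,3,4,8,11}; accept 1 in set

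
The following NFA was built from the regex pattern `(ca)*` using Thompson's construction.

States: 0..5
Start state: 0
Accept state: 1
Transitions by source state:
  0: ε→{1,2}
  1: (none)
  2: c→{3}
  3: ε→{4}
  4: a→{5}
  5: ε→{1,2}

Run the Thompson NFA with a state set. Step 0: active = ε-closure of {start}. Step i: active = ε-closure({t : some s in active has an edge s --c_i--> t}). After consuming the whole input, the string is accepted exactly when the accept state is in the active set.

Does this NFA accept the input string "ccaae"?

Answer: REJECT

Steps:
initial (ε-close {0}): {0,1,2}
'c' @ 1: {3,4}
'c' @ 2: {}  — state set empty
rest 'aae' ignored (set empty)
final: {}; accept 1 not in set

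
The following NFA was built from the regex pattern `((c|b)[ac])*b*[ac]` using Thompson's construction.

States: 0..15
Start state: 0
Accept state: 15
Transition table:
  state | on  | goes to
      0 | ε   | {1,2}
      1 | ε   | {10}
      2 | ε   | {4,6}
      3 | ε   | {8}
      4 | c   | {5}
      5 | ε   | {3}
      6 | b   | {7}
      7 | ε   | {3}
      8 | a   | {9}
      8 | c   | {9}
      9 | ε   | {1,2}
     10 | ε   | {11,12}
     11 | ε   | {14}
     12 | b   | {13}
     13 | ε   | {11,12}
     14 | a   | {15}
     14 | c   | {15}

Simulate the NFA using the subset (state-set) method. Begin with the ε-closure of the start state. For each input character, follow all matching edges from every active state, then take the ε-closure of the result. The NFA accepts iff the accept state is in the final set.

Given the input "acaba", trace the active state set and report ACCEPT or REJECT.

start: ε-closure({0}) = {0,1,2,4,6,10,11,12,14}
'a' @ 1: {15}  (accept∈set)
'c' @ 2: {}  — no active states
rest 'aba' ignored (set empty)
end set {} — state 15 not in

Answer: REJECT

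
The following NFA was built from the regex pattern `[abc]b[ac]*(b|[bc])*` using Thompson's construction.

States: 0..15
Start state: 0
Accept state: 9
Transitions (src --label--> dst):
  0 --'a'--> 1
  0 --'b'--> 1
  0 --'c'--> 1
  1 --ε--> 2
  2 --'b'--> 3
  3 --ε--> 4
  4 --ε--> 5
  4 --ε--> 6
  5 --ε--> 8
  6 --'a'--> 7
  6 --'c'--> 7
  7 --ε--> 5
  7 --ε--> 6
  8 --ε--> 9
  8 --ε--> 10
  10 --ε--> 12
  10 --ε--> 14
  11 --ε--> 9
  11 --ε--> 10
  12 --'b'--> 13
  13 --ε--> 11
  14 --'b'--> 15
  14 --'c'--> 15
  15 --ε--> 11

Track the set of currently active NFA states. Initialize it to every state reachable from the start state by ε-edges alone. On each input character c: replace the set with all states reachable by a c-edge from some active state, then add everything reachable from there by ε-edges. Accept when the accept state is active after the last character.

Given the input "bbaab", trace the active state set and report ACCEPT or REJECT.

Answer: ACCEPT

Trace:
S₀ = ε-closure({0}) = {0}
'b' @ 1: {1,2}
'b' @ 2: {3,4,5,6,8,9,10,12,14}  [accepting]
'a' @ 3: {5,6,7,8,9,10,12,14}  [accepting]
'a' @ 4: {5,6,7,8,9,10,12,14}  [accepting]
'b' @ 5: {9,10,11,12,13,14,15}  [accepting]
final: {9,10,11,12,13,14,15}; accept 9 in set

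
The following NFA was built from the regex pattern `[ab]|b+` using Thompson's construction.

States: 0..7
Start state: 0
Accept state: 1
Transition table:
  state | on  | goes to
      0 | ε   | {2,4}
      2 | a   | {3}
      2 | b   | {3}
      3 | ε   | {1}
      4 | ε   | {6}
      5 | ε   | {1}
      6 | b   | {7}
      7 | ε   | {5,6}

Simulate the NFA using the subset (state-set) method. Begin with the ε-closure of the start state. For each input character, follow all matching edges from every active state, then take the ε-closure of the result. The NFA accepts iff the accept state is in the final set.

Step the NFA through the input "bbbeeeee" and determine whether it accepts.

start: ε-closure({0}) = {0,2,4,6}
'b' @ 1: {1,3,5,6,7}  [accepting]
'b' @ 2: {1,5,6,7}  [accepting]
'b' @ 3: {1,5,6,7}  [accepting]
'e' @ 4: {}  — no active states
rest 'eeee' ignored (set empty)
end set {} — state 1 not in

Answer: REJECT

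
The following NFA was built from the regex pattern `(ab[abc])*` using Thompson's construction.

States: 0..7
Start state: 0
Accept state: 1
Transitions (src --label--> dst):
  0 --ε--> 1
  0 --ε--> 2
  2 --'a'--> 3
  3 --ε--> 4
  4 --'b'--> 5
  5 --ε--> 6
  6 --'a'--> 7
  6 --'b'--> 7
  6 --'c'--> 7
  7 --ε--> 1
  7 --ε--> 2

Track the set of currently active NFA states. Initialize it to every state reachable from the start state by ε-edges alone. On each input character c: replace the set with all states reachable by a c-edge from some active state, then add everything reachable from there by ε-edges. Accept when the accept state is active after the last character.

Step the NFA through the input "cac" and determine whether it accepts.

Answer: REJECT

Trace:
S₀ = ε-closure({0}) = {0,1,2}
'c' @ 1: {}  — dead — no transitions
rest 'ac' ignored (set empty)
end set {} — state 1 not in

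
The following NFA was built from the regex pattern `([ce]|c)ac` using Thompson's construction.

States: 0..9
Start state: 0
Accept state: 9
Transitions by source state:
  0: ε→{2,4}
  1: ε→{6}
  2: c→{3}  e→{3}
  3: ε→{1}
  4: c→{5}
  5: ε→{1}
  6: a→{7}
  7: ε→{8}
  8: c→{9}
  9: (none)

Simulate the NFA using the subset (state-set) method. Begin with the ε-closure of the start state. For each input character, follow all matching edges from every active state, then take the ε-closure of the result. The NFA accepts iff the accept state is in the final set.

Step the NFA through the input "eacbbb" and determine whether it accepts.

Answer: REJECT

Derivation:
S₀ = ε-closure({0}) = {0,2,4}
'e' @ 1: {1,3,6}
'a' @ 2: {7,8}
'c' @ 3: {9}  ✓accept
'b' @ 4: {}  — state set empty
rest 'bb' ignored (set empty)
end set {} — state 9 not in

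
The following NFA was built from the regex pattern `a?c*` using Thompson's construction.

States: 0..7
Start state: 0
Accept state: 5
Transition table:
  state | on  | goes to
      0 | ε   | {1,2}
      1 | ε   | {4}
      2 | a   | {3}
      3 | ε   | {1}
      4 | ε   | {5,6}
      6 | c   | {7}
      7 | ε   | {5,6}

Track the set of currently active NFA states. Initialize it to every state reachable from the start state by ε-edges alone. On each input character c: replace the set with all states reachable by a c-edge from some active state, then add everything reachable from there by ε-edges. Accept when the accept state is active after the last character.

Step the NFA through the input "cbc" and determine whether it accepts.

S₀ = ε-closure({0}) = {0,1,2,4,5,6}
'c' @ 1: {5,6,7}  (accept∈set)
'b' @ 2: {}  — no active states
rest 'c' ignored (set empty)
after full input: {}  (accept=5 not in)

Answer: REJECT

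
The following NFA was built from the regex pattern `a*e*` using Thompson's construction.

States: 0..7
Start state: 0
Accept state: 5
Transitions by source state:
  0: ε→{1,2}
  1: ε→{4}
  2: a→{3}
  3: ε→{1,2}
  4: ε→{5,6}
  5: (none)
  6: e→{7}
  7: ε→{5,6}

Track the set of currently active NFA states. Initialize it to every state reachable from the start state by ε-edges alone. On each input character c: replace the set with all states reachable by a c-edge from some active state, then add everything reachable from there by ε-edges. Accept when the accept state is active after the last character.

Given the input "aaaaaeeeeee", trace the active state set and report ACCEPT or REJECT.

Answer: ACCEPT

Derivation:
S₀ = ε-closure({0}) = {0,1,2,4,5,6}
'a' @ 1: {1,2,3,4,5,6}  (accept∈set)
'a' @ 2: {1,2,3,4,5,6}  (accept∈set)
'a' @ 3: {1,2,3,4,5,6}  (accept∈set)
'a' @ 4: {1,2,3,4,5,6}  (accept∈set)
'a' @ 5: {1,2,3,4,5,6}  (accept∈set)
'e' @ 6: {5,6,7}  (accept∈set)
'e' @ 7: {5,6,7}  (accept∈set)
'e' @ 8: {5,6,7}  (accept∈set)
'e' @ 9: {5,6,7}  (accept∈set)
'e' @ 10: {5,6,7}  (accept∈set)
'e' @ 11: {5,6,7}  (accept∈set)
end set {5,6,7} — state 5 in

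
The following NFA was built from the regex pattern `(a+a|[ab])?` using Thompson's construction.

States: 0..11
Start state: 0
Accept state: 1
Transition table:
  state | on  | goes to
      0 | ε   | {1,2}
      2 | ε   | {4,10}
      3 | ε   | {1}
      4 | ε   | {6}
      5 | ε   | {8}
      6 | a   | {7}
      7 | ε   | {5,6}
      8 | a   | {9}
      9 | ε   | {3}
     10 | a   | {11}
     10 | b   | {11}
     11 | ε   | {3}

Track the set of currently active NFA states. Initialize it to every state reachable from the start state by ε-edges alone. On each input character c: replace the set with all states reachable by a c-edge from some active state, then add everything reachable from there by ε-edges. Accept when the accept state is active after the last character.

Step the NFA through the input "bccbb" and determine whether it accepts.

initial (ε-close {0}): {0,1,2,4,6,10}
'b' @ 1: {1,3,11}  (accept∈set)
'c' @ 2: {}  — dead — no transitions
rest 'cbb' ignored (set empty)
end set {} — state 1 not in

Answer: REJECT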